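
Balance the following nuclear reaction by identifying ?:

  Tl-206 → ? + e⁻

Conserve mass number: 206 = A + 0, so A = 206.
Conserve atomic number: 81 = Z − 1, so Z = 82.
Z = 82 is lead, so the species is Pb-206.

Pb-206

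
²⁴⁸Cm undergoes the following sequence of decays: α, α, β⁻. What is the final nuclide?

Np-240

Start: (A, Z) = (248, 96).
After α: (244, 94).
After α: (240, 92).
After β⁻: (240, 93).
Z = 93 is neptunium.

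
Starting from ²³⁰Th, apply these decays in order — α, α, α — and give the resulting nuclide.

Po-218

Start: (A, Z) = (230, 90).
After α: (226, 88).
After α: (222, 86).
After α: (218, 84).
Z = 84 is polonium.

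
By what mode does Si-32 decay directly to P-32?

ΔA = 32 − 32 = 0; ΔZ = 15 − 14 = +1.
A is unchanged and Z rises by 1 — a neutron has become a proton (β⁻ decay).

beta-minus decay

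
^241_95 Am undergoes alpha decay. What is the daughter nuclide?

Np-237

Alpha decay: mass number changes by -4, atomic number by -2.
A: 241 − 4 = 237; Z: 95 − 2 = 93.
Z = 93 is neptunium, so the daughter is ^237_93 Np.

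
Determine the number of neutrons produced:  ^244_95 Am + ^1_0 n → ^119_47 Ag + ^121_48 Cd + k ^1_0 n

5

Conserve mass number: 245 = 119 + 121 + k, so k = 245 − 240 = 5.
Check atomic number: 95 = 47 + 48 + 0 = 95. ✓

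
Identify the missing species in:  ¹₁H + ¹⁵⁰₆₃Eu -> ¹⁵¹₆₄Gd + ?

Conserve mass number: 1 + 150 = 151 + A, so A = 0.
Conserve atomic number: 1 + 63 = 64 + Z, so Z = 0.
A = 0 and Z = 0 is ⁰₀γ — a gamma ray.

gamma ray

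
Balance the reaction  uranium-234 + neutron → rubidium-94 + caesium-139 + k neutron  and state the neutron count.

Conserve mass number: 235 = 94 + 139 + k, so k = 235 − 233 = 2.
Check atomic number: 92 = 37 + 55 + 0 = 92. ✓

2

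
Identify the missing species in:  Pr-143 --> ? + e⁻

Conserve mass number: 143 = A + 0, so A = 143.
Conserve atomic number: 59 = Z − 1, so Z = 60.
Z = 60 is neodymium, so the species is Nd-143.

Nd-143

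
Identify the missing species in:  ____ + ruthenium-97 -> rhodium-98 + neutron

deuteron

Conserve mass number: A + 97 = 98 + 1, so A = 2.
Conserve atomic number: Z + 44 = 45 + 0, so Z = 1.
A = 2 and Z = 1 is hydrogen-2 — a deuteron.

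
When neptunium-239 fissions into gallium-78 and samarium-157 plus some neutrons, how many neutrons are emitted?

4

Conserve mass number: 239 = 78 + 157 + k, so k = 239 − 235 = 4.
Check atomic number: 93 = 31 + 62 + 0 = 93. ✓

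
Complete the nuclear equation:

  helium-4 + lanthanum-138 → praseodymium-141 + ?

Conserve mass number: 4 + 138 = 141 + A, so A = 1.
Conserve atomic number: 2 + 57 = 59 + Z, so Z = 0.
A = 1 and Z = 0 is neutron — a neutron.

neutron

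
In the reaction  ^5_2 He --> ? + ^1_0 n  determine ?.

He-4

Conserve mass number: 5 = A + 1, so A = 4.
Conserve atomic number: 2 = Z + 0, so Z = 2.
A = 4 and Z = 2 is ^4_2 He — an alpha particle.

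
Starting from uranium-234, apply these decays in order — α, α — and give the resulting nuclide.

Ra-226

Start: (A, Z) = (234, 92).
After α: (230, 90).
After α: (226, 88).
Z = 88 is radium.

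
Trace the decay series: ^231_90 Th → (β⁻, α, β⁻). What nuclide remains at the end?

Start: (A, Z) = (231, 90).
After β⁻: (231, 91).
After α: (227, 89).
After β⁻: (227, 90).
Z = 90 is thorium.

Th-227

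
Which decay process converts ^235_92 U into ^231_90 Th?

ΔA = 231 − 235 = -4; ΔZ = 90 − 92 = -2.
A drops by 4 and Z drops by 2 — the signature of alpha emission.

alpha decay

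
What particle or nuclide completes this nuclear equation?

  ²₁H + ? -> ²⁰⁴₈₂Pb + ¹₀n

Tl-203

Conserve mass number: 2 + A = 204 + 1, so A = 203.
Conserve atomic number: 1 + Z = 82 + 0, so Z = 81.
Z = 81 is thallium, so the species is ²⁰³₈₁Tl.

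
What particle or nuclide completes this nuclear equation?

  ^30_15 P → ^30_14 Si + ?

positron

Conserve mass number: 30 = 30 + A, so A = 0.
Conserve atomic number: 15 = 14 + Z, so Z = 1.
A = 0 and Z = 1 is ^0_1 e — a positron.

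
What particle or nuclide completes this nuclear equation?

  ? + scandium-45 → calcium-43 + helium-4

Conserve mass number: A + 45 = 43 + 4, so A = 2.
Conserve atomic number: Z + 21 = 20 + 2, so Z = 1.
A = 2 and Z = 1 is hydrogen-2 — a deuteron.

deuteron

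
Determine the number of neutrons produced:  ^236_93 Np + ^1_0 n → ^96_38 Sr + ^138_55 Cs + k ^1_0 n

3

Conserve mass number: 237 = 96 + 138 + k, so k = 237 − 234 = 3.
Check atomic number: 93 = 38 + 55 + 0 = 93. ✓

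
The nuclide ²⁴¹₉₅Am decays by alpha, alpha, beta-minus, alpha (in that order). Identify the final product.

Th-229

Start: (A, Z) = (241, 95).
After α: (237, 93).
After α: (233, 91).
After β⁻: (233, 92).
After α: (229, 90).
Z = 90 is thorium.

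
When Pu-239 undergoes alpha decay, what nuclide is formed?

Alpha decay: mass number changes by -4, atomic number by -2.
A: 239 − 4 = 235; Z: 94 − 2 = 92.
Z = 92 is uranium, so the daughter is U-235.

U-235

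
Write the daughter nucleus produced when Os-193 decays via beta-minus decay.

Beta-minus decay: mass number changes by +0, atomic number by +1.
A: 193 = 193; Z: 76 + 1 = 77.
Z = 77 is iridium, so the daughter is Ir-193.

Ir-193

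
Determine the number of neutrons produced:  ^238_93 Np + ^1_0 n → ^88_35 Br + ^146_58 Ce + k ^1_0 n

Conserve mass number: 239 = 88 + 146 + k, so k = 239 − 234 = 5.
Check atomic number: 93 = 35 + 58 + 0 = 93. ✓

5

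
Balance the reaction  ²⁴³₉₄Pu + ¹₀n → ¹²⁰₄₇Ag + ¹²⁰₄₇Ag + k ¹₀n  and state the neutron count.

Conserve mass number: 244 = 120 + 120 + k, so k = 244 − 240 = 4.
Check atomic number: 94 = 47 + 47 + 0 = 94. ✓

4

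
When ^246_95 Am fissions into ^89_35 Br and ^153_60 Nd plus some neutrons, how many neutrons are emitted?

4

Conserve mass number: 246 = 89 + 153 + k, so k = 246 − 242 = 4.
Check atomic number: 95 = 35 + 60 + 0 = 95. ✓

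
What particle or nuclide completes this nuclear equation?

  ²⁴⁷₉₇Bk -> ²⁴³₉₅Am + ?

alpha particle

Conserve mass number: 247 = 243 + A, so A = 4.
Conserve atomic number: 97 = 95 + Z, so Z = 2.
A = 4 and Z = 2 is ⁴₂He — an alpha particle.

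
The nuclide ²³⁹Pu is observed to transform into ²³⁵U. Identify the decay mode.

ΔA = 235 − 239 = -4; ΔZ = 92 − 94 = -2.
A drops by 4 and Z drops by 2 — the signature of alpha emission.

alpha decay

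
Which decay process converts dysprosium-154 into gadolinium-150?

ΔA = 150 − 154 = -4; ΔZ = 64 − 66 = -2.
A drops by 4 and Z drops by 2 — the signature of alpha emission.

alpha decay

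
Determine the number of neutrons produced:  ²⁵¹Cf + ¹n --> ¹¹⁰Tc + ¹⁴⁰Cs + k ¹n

Conserve mass number: 252 = 110 + 140 + k, so k = 252 − 250 = 2.
Check atomic number: 98 = 43 + 55 + 0 = 98. ✓

2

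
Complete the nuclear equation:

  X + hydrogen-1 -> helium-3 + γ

Conserve mass number: A + 1 = 3 + 0, so A = 2.
Conserve atomic number: Z + 1 = 2 + 0, so Z = 1.
A = 2 and Z = 1 is hydrogen-2 — a deuteron.

deuteron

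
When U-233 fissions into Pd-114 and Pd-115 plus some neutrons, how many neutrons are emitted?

Conserve mass number: 233 = 114 + 115 + k, so k = 233 − 229 = 4.
Check atomic number: 92 = 46 + 46 + 0 = 92. ✓

4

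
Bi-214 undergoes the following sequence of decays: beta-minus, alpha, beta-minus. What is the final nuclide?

Bi-210

Start: (A, Z) = (214, 83).
After β⁻: (214, 84).
After α: (210, 82).
After β⁻: (210, 83).
Z = 83 is bismuth.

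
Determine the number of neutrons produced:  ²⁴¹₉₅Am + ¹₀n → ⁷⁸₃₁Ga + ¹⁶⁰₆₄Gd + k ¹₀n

4

Conserve mass number: 242 = 78 + 160 + k, so k = 242 − 238 = 4.
Check atomic number: 95 = 31 + 64 + 0 = 95. ✓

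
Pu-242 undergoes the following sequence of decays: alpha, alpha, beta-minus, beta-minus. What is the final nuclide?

U-234

Start: (A, Z) = (242, 94).
After α: (238, 92).
After α: (234, 90).
After β⁻: (234, 91).
After β⁻: (234, 92).
Z = 92 is uranium.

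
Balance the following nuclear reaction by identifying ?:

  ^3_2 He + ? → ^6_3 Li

Conserve mass number: 3 + A = 6, so A = 3.
Conserve atomic number: 2 + Z = 3, so Z = 1.
A = 3 and Z = 1 is ^3_1 H — a triton.

triton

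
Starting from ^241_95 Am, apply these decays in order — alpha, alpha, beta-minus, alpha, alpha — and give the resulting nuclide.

Ra-225

Start: (A, Z) = (241, 95).
After α: (237, 93).
After α: (233, 91).
After β⁻: (233, 92).
After α: (229, 90).
After α: (225, 88).
Z = 88 is radium.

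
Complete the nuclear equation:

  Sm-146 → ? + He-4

Nd-142

Conserve mass number: 146 = A + 4, so A = 142.
Conserve atomic number: 62 = Z + 2, so Z = 60.
Z = 60 is neodymium, so the species is Nd-142.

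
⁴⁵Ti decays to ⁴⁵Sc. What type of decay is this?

ΔA = 45 − 45 = 0; ΔZ = 21 − 22 = -1.
A is unchanged and Z drops by 1 — a proton has become a neutron (β⁺ emission or electron capture).

beta-plus decay or electron capture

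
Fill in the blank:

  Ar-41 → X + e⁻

Conserve mass number: 41 = A + 0, so A = 41.
Conserve atomic number: 18 = Z − 1, so Z = 19.
Z = 19 is potassium, so the species is K-41.

K-41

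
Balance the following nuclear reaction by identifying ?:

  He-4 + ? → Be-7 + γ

He-3

Conserve mass number: 4 + A = 7 + 0, so A = 3.
Conserve atomic number: 2 + Z = 4 + 0, so Z = 2.
Z = 2 is helium, so the species is He-3.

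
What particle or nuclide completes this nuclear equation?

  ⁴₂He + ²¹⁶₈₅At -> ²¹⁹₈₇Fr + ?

Conserve mass number: 4 + 216 = 219 + A, so A = 1.
Conserve atomic number: 2 + 85 = 87 + Z, so Z = 0.
A = 1 and Z = 0 is ¹₀n — a neutron.

neutron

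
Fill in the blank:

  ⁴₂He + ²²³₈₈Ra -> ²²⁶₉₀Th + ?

neutron

Conserve mass number: 4 + 223 = 226 + A, so A = 1.
Conserve atomic number: 2 + 88 = 90 + Z, so Z = 0.
A = 1 and Z = 0 is ¹₀n — a neutron.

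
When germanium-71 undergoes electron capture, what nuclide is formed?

Ga-71

Electron capture: mass number changes by +0, atomic number by -1.
A: 71 = 71; Z: 32 − 1 = 31.
Z = 31 is gallium, so the daughter is gallium-71.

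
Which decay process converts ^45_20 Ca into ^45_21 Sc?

beta-minus decay

ΔA = 45 − 45 = 0; ΔZ = 21 − 20 = +1.
A is unchanged and Z rises by 1 — a neutron has become a proton (β⁻ decay).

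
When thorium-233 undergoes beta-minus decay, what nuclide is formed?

Beta-minus decay: mass number changes by +0, atomic number by +1.
A: 233 = 233; Z: 90 + 1 = 91.
Z = 91 is protactinium, so the daughter is protactinium-233.

Pa-233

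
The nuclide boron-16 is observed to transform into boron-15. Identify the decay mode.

neutron emission

ΔA = 15 − 16 = -1; ΔZ = 5 − 5 = +0.
A drops by 1 with Z unchanged — a neutron was emitted.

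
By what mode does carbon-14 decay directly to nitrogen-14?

ΔA = 14 − 14 = 0; ΔZ = 7 − 6 = +1.
A is unchanged and Z rises by 1 — a neutron has become a proton (β⁻ decay).

beta-minus decay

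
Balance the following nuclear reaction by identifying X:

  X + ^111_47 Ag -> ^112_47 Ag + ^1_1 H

deuteron

Conserve mass number: A + 111 = 112 + 1, so A = 2.
Conserve atomic number: Z + 47 = 47 + 1, so Z = 1.
A = 2 and Z = 1 is ^2_1 H — a deuteron.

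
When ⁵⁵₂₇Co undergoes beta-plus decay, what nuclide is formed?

Beta-plus decay: mass number changes by +0, atomic number by -1.
A: 55 = 55; Z: 27 − 1 = 26.
Z = 26 is iron, so the daughter is ⁵⁵₂₆Fe.

Fe-55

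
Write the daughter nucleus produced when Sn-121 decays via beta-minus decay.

Sb-121

Beta-minus decay: mass number changes by +0, atomic number by +1.
A: 121 = 121; Z: 50 + 1 = 51.
Z = 51 is antimony, so the daughter is Sb-121.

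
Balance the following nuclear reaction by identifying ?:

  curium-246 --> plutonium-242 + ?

Conserve mass number: 246 = 242 + A, so A = 4.
Conserve atomic number: 96 = 94 + Z, so Z = 2.
A = 4 and Z = 2 is helium-4 — an alpha particle.

alpha particle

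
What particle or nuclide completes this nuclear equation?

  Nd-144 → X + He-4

Ce-140

Conserve mass number: 144 = A + 4, so A = 140.
Conserve atomic number: 60 = Z + 2, so Z = 58.
Z = 58 is cerium, so the species is Ce-140.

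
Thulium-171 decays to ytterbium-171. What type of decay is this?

ΔA = 171 − 171 = 0; ΔZ = 70 − 69 = +1.
A is unchanged and Z rises by 1 — a neutron has become a proton (β⁻ decay).

beta-minus decay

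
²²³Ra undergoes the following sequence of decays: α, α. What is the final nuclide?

Po-215

Start: (A, Z) = (223, 88).
After α: (219, 86).
After α: (215, 84).
Z = 84 is polonium.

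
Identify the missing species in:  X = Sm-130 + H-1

Conserve mass number: A = 130 + 1, so A = 131.
Conserve atomic number: Z = 62 + 1, so Z = 63.
Z = 63 is europium, so the species is Eu-131.

Eu-131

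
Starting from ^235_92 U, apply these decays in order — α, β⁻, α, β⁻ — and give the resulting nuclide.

Start: (A, Z) = (235, 92).
After α: (231, 90).
After β⁻: (231, 91).
After α: (227, 89).
After β⁻: (227, 90).
Z = 90 is thorium.

Th-227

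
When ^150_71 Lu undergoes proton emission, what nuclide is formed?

Proton emission: mass number changes by -1, atomic number by -1.
A: 150 − 1 = 149; Z: 71 − 1 = 70.
Z = 70 is ytterbium, so the daughter is ^149_70 Yb.

Yb-149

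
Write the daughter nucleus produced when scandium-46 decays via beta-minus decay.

Ti-46

Beta-minus decay: mass number changes by +0, atomic number by +1.
A: 46 = 46; Z: 21 + 1 = 22.
Z = 22 is titanium, so the daughter is titanium-46.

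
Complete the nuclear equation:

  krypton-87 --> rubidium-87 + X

Conserve mass number: 87 = 87 + A, so A = 0.
Conserve atomic number: 36 = 37 + Z, so Z = -1.
A = 0 and Z = -1 is e⁻ — a beta-minus particle.

beta-minus particle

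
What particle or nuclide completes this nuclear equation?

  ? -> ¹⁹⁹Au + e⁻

Pt-199

Conserve mass number: A = 199 + 0, so A = 199.
Conserve atomic number: Z = 79 − 1, so Z = 78.
Z = 78 is platinum, so the species is ¹⁹⁹Pt.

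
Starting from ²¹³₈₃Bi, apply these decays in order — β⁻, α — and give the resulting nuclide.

Pb-209

Start: (A, Z) = (213, 83).
After β⁻: (213, 84).
After α: (209, 82).
Z = 82 is lead.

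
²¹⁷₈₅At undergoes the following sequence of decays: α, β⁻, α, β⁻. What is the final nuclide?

Bi-209

Start: (A, Z) = (217, 85).
After α: (213, 83).
After β⁻: (213, 84).
After α: (209, 82).
After β⁻: (209, 83).
Z = 83 is bismuth.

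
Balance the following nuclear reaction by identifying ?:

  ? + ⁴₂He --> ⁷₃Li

triton

Conserve mass number: A + 4 = 7, so A = 3.
Conserve atomic number: Z + 2 = 3, so Z = 1.
A = 3 and Z = 1 is ³₁H — a triton.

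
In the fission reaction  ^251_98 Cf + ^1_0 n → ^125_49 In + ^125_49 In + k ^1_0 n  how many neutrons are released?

Conserve mass number: 252 = 125 + 125 + k, so k = 252 − 250 = 2.
Check atomic number: 98 = 49 + 49 + 0 = 98. ✓

2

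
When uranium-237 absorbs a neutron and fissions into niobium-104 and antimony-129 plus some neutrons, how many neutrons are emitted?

5

Conserve mass number: 238 = 104 + 129 + k, so k = 238 − 233 = 5.
Check atomic number: 92 = 41 + 51 + 0 = 92. ✓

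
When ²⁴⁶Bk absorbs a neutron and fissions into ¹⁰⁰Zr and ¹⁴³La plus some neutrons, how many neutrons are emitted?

4

Conserve mass number: 247 = 100 + 143 + k, so k = 247 − 243 = 4.
Check atomic number: 97 = 40 + 57 + 0 = 97. ✓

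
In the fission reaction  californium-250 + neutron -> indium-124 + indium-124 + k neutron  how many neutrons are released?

Conserve mass number: 251 = 124 + 124 + k, so k = 251 − 248 = 3.
Check atomic number: 98 = 49 + 49 + 0 = 98. ✓

3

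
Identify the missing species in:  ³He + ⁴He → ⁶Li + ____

Conserve mass number: 3 + 4 = 6 + A, so A = 1.
Conserve atomic number: 2 + 2 = 3 + Z, so Z = 1.
A = 1 and Z = 1 is ¹H — a proton.

proton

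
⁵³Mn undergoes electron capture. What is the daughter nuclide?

Cr-53

Electron capture: mass number changes by +0, atomic number by -1.
A: 53 = 53; Z: 25 − 1 = 24.
Z = 24 is chromium, so the daughter is ⁵³Cr.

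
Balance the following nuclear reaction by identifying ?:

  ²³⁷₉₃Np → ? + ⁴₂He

Conserve mass number: 237 = A + 4, so A = 233.
Conserve atomic number: 93 = Z + 2, so Z = 91.
Z = 91 is protactinium, so the species is ²³³₉₁Pa.

Pa-233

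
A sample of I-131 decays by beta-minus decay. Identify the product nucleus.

Xe-131

Beta-minus decay: mass number changes by +0, atomic number by +1.
A: 131 = 131; Z: 53 + 1 = 54.
Z = 54 is xenon, so the daughter is Xe-131.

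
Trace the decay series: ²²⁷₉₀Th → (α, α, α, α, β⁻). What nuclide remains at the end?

Start: (A, Z) = (227, 90).
After α: (223, 88).
After α: (219, 86).
After α: (215, 84).
After α: (211, 82).
After β⁻: (211, 83).
Z = 83 is bismuth.

Bi-211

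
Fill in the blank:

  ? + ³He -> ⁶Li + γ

triton

Conserve mass number: A + 3 = 6 + 0, so A = 3.
Conserve atomic number: Z + 2 = 3 + 0, so Z = 1.
A = 3 and Z = 1 is ³H — a triton.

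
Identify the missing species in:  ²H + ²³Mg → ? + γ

Al-25

Conserve mass number: 2 + 23 = A + 0, so A = 25.
Conserve atomic number: 1 + 12 = Z + 0, so Z = 13.
Z = 13 is aluminium, so the species is ²⁵Al.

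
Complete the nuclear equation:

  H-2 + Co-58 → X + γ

Ni-60

Conserve mass number: 2 + 58 = A + 0, so A = 60.
Conserve atomic number: 1 + 27 = Z + 0, so Z = 28.
Z = 28 is nickel, so the species is Ni-60.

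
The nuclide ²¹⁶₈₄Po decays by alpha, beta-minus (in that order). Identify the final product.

Start: (A, Z) = (216, 84).
After α: (212, 82).
After β⁻: (212, 83).
Z = 83 is bismuth.

Bi-212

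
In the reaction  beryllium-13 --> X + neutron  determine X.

Be-12

Conserve mass number: 13 = A + 1, so A = 12.
Conserve atomic number: 4 = Z + 0, so Z = 4.
Z = 4 is beryllium, so the species is beryllium-12.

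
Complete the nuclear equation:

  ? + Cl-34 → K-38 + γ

alpha particle

Conserve mass number: A + 34 = 38 + 0, so A = 4.
Conserve atomic number: Z + 17 = 19 + 0, so Z = 2.
A = 4 and Z = 2 is He-4 — an alpha particle.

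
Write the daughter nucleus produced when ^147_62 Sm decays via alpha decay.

Nd-143

Alpha decay: mass number changes by -4, atomic number by -2.
A: 147 − 4 = 143; Z: 62 − 2 = 60.
Z = 60 is neodymium, so the daughter is ^143_60 Nd.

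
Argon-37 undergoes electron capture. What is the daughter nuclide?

Cl-37

Electron capture: mass number changes by +0, atomic number by -1.
A: 37 = 37; Z: 18 − 1 = 17.
Z = 17 is chlorine, so the daughter is chlorine-37.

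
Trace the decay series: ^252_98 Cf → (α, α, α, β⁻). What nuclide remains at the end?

Start: (A, Z) = (252, 98).
After α: (248, 96).
After α: (244, 94).
After α: (240, 92).
After β⁻: (240, 93).
Z = 93 is neptunium.

Np-240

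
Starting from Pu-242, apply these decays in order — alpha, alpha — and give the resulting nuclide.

Th-234

Start: (A, Z) = (242, 94).
After α: (238, 92).
After α: (234, 90).
Z = 90 is thorium.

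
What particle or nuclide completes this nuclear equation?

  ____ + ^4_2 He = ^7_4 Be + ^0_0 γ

He-3

Conserve mass number: A + 4 = 7 + 0, so A = 3.
Conserve atomic number: Z + 2 = 4 + 0, so Z = 2.
Z = 2 is helium, so the species is ^3_2 He.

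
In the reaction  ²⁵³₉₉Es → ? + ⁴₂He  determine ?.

Conserve mass number: 253 = A + 4, so A = 249.
Conserve atomic number: 99 = Z + 2, so Z = 97.
Z = 97 is berkelium, so the species is ²⁴⁹₉₇Bk.

Bk-249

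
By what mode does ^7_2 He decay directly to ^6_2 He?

ΔA = 6 − 7 = -1; ΔZ = 2 − 2 = +0.
A drops by 1 with Z unchanged — a neutron was emitted.

neutron emission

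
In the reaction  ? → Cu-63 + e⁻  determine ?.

Conserve mass number: A = 63 + 0, so A = 63.
Conserve atomic number: Z = 29 − 1, so Z = 28.
Z = 28 is nickel, so the species is Ni-63.

Ni-63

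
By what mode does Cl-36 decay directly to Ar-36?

ΔA = 36 − 36 = 0; ΔZ = 18 − 17 = +1.
A is unchanged and Z rises by 1 — a neutron has become a proton (β⁻ decay).

beta-minus decay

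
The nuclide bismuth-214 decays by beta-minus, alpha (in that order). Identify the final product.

Pb-210

Start: (A, Z) = (214, 83).
After β⁻: (214, 84).
After α: (210, 82).
Z = 82 is lead.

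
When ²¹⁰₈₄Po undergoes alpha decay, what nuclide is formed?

Alpha decay: mass number changes by -4, atomic number by -2.
A: 210 − 4 = 206; Z: 84 − 2 = 82.
Z = 82 is lead, so the daughter is ²⁰⁶₈₂Pb.

Pb-206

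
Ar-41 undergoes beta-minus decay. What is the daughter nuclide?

K-41

Beta-minus decay: mass number changes by +0, atomic number by +1.
A: 41 = 41; Z: 18 + 1 = 19.
Z = 19 is potassium, so the daughter is K-41.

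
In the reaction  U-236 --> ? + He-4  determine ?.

Conserve mass number: 236 = A + 4, so A = 232.
Conserve atomic number: 92 = Z + 2, so Z = 90.
Z = 90 is thorium, so the species is Th-232.

Th-232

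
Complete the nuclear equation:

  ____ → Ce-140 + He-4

Nd-144

Conserve mass number: A = 140 + 4, so A = 144.
Conserve atomic number: Z = 58 + 2, so Z = 60.
Z = 60 is neodymium, so the species is Nd-144.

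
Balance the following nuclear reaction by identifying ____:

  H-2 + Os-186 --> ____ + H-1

Os-187

Conserve mass number: 2 + 186 = A + 1, so A = 187.
Conserve atomic number: 1 + 76 = Z + 1, so Z = 76.
Z = 76 is osmium, so the species is Os-187.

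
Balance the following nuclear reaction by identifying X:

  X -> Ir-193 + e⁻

Os-193

Conserve mass number: A = 193 + 0, so A = 193.
Conserve atomic number: Z = 77 − 1, so Z = 76.
Z = 76 is osmium, so the species is Os-193.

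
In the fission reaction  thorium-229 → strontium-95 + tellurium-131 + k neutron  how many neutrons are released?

Conserve mass number: 229 = 95 + 131 + k, so k = 229 − 226 = 3.
Check atomic number: 90 = 38 + 52 + 0 = 90. ✓

3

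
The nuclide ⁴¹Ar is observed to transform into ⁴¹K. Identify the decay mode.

beta-minus decay

ΔA = 41 − 41 = 0; ΔZ = 19 − 18 = +1.
A is unchanged and Z rises by 1 — a neutron has become a proton (β⁻ decay).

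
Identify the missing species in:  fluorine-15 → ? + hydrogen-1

Conserve mass number: 15 = A + 1, so A = 14.
Conserve atomic number: 9 = Z + 1, so Z = 8.
Z = 8 is oxygen, so the species is oxygen-14.

O-14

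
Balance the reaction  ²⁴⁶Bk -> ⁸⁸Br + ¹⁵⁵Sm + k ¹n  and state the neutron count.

3

Conserve mass number: 246 = 88 + 155 + k, so k = 246 − 243 = 3.
Check atomic number: 97 = 35 + 62 + 0 = 97. ✓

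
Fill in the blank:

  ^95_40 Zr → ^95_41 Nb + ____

Conserve mass number: 95 = 95 + A, so A = 0.
Conserve atomic number: 40 = 41 + Z, so Z = -1.
A = 0 and Z = -1 is ^0_-1 e — a beta-minus particle.

beta-minus particle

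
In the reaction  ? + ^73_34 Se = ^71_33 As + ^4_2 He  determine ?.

Conserve mass number: A + 73 = 71 + 4, so A = 2.
Conserve atomic number: Z + 34 = 33 + 2, so Z = 1.
A = 2 and Z = 1 is ^2_1 H — a deuteron.

deuteron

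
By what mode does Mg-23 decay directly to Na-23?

beta-plus decay or electron capture

ΔA = 23 − 23 = 0; ΔZ = 11 − 12 = -1.
A is unchanged and Z drops by 1 — a proton has become a neutron (β⁺ emission or electron capture).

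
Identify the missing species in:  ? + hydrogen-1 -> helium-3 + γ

deuteron

Conserve mass number: A + 1 = 3 + 0, so A = 2.
Conserve atomic number: Z + 1 = 2 + 0, so Z = 1.
A = 2 and Z = 1 is hydrogen-2 — a deuteron.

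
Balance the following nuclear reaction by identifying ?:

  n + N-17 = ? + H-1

Conserve mass number: 1 + 17 = A + 1, so A = 17.
Conserve atomic number: 0 + 7 = Z + 1, so Z = 6.
Z = 6 is carbon, so the species is C-17.

C-17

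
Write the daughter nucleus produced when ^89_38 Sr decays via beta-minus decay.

Beta-minus decay: mass number changes by +0, atomic number by +1.
A: 89 = 89; Z: 38 + 1 = 39.
Z = 39 is yttrium, so the daughter is ^89_39 Y.

Y-89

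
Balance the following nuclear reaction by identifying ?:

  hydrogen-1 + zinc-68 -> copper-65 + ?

Conserve mass number: 1 + 68 = 65 + A, so A = 4.
Conserve atomic number: 1 + 30 = 29 + Z, so Z = 2.
A = 4 and Z = 2 is helium-4 — an alpha particle.

alpha particle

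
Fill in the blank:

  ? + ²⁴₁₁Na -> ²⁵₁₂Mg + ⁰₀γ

Conserve mass number: A + 24 = 25 + 0, so A = 1.
Conserve atomic number: Z + 11 = 12 + 0, so Z = 1.
A = 1 and Z = 1 is ¹₁H — a proton.

proton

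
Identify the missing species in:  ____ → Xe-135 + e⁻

I-135

Conserve mass number: A = 135 + 0, so A = 135.
Conserve atomic number: Z = 54 − 1, so Z = 53.
Z = 53 is iodine, so the species is I-135.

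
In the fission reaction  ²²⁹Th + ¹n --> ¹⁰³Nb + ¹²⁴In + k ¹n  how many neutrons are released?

3

Conserve mass number: 230 = 103 + 124 + k, so k = 230 − 227 = 3.
Check atomic number: 90 = 41 + 49 + 0 = 90. ✓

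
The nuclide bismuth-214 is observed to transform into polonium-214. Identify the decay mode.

beta-minus decay

ΔA = 214 − 214 = 0; ΔZ = 84 − 83 = +1.
A is unchanged and Z rises by 1 — a neutron has become a proton (β⁻ decay).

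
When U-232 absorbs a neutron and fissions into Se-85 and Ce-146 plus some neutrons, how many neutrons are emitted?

Conserve mass number: 233 = 85 + 146 + k, so k = 233 − 231 = 2.
Check atomic number: 92 = 34 + 58 + 0 = 92. ✓

2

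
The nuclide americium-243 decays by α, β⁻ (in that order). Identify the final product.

Start: (A, Z) = (243, 95).
After α: (239, 93).
After β⁻: (239, 94).
Z = 94 is plutonium.

Pu-239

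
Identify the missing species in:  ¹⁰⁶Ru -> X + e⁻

Rh-106

Conserve mass number: 106 = A + 0, so A = 106.
Conserve atomic number: 44 = Z − 1, so Z = 45.
Z = 45 is rhodium, so the species is ¹⁰⁶Rh.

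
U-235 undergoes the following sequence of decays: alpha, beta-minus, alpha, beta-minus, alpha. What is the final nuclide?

Start: (A, Z) = (235, 92).
After α: (231, 90).
After β⁻: (231, 91).
After α: (227, 89).
After β⁻: (227, 90).
After α: (223, 88).
Z = 88 is radium.

Ra-223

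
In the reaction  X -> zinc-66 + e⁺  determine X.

Ga-66

Conserve mass number: A = 66 + 0, so A = 66.
Conserve atomic number: Z = 30 + 1, so Z = 31.
Z = 31 is gallium, so the species is gallium-66.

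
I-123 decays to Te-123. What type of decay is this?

beta-plus decay or electron capture

ΔA = 123 − 123 = 0; ΔZ = 52 − 53 = -1.
A is unchanged and Z drops by 1 — a proton has become a neutron (β⁺ emission or electron capture).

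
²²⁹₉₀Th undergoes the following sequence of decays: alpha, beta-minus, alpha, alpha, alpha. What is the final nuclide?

Start: (A, Z) = (229, 90).
After α: (225, 88).
After β⁻: (225, 89).
After α: (221, 87).
After α: (217, 85).
After α: (213, 83).
Z = 83 is bismuth.

Bi-213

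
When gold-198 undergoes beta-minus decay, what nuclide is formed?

Beta-minus decay: mass number changes by +0, atomic number by +1.
A: 198 = 198; Z: 79 + 1 = 80.
Z = 80 is mercury, so the daughter is mercury-198.

Hg-198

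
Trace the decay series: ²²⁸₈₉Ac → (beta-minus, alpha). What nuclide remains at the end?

Ra-224

Start: (A, Z) = (228, 89).
After β⁻: (228, 90).
After α: (224, 88).
Z = 88 is radium.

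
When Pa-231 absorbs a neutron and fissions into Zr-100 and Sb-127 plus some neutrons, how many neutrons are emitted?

Conserve mass number: 232 = 100 + 127 + k, so k = 232 − 227 = 5.
Check atomic number: 91 = 40 + 51 + 0 = 91. ✓

5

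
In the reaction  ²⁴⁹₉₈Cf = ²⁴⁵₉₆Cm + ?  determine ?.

alpha particle

Conserve mass number: 249 = 245 + A, so A = 4.
Conserve atomic number: 98 = 96 + Z, so Z = 2.
A = 4 and Z = 2 is ⁴₂He — an alpha particle.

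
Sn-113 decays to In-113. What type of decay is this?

beta-plus decay or electron capture

ΔA = 113 − 113 = 0; ΔZ = 49 − 50 = -1.
A is unchanged and Z drops by 1 — a proton has become a neutron (β⁺ emission or electron capture).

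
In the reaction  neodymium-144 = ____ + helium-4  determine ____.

Ce-140

Conserve mass number: 144 = A + 4, so A = 140.
Conserve atomic number: 60 = Z + 2, so Z = 58.
Z = 58 is cerium, so the species is cerium-140.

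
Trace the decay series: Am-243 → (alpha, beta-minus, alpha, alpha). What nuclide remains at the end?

Th-231

Start: (A, Z) = (243, 95).
After α: (239, 93).
After β⁻: (239, 94).
After α: (235, 92).
After α: (231, 90).
Z = 90 is thorium.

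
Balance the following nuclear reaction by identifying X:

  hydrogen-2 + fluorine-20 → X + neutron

Conserve mass number: 2 + 20 = A + 1, so A = 21.
Conserve atomic number: 1 + 9 = Z + 0, so Z = 10.
Z = 10 is neon, so the species is neon-21.

Ne-21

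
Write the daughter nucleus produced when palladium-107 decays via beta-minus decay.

Ag-107

Beta-minus decay: mass number changes by +0, atomic number by +1.
A: 107 = 107; Z: 46 + 1 = 47.
Z = 47 is silver, so the daughter is silver-107.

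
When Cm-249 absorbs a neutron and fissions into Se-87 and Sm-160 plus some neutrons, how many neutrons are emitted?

3

Conserve mass number: 250 = 87 + 160 + k, so k = 250 − 247 = 3.
Check atomic number: 96 = 34 + 62 + 0 = 96. ✓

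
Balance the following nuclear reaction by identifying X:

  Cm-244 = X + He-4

Conserve mass number: 244 = A + 4, so A = 240.
Conserve atomic number: 96 = Z + 2, so Z = 94.
Z = 94 is plutonium, so the species is Pu-240.

Pu-240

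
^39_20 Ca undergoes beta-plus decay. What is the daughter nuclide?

K-39

Beta-plus decay: mass number changes by +0, atomic number by -1.
A: 39 = 39; Z: 20 − 1 = 19.
Z = 19 is potassium, so the daughter is ^39_19 K.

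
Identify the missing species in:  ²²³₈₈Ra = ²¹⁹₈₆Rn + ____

alpha particle

Conserve mass number: 223 = 219 + A, so A = 4.
Conserve atomic number: 88 = 86 + Z, so Z = 2.
A = 4 and Z = 2 is ⁴₂He — an alpha particle.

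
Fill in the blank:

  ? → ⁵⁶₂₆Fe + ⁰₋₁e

Mn-56

Conserve mass number: A = 56 + 0, so A = 56.
Conserve atomic number: Z = 26 − 1, so Z = 25.
Z = 25 is manganese, so the species is ⁵⁶₂₅Mn.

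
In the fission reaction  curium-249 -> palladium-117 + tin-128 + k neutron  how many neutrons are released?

Conserve mass number: 249 = 117 + 128 + k, so k = 249 − 245 = 4.
Check atomic number: 96 = 46 + 50 + 0 = 96. ✓

4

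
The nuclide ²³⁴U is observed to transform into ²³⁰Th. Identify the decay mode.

ΔA = 230 − 234 = -4; ΔZ = 90 − 92 = -2.
A drops by 4 and Z drops by 2 — the signature of alpha emission.

alpha decay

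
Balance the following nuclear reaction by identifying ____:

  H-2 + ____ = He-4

Conserve mass number: 2 + A = 4, so A = 2.
Conserve atomic number: 1 + Z = 2, so Z = 1.
A = 2 and Z = 1 is H-2 — a deuteron.

deuteron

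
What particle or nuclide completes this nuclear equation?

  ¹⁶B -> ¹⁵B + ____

neutron

Conserve mass number: 16 = 15 + A, so A = 1.
Conserve atomic number: 5 = 5 + Z, so Z = 0.
A = 1 and Z = 0 is ¹n — a neutron.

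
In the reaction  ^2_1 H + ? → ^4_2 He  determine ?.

Conserve mass number: 2 + A = 4, so A = 2.
Conserve atomic number: 1 + Z = 2, so Z = 1.
A = 2 and Z = 1 is ^2_1 H — a deuteron.

deuteron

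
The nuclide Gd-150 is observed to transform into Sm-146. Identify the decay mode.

alpha decay

ΔA = 146 − 150 = -4; ΔZ = 62 − 64 = -2.
A drops by 4 and Z drops by 2 — the signature of alpha emission.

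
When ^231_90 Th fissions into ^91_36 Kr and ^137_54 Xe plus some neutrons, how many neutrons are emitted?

3

Conserve mass number: 231 = 91 + 137 + k, so k = 231 − 228 = 3.
Check atomic number: 90 = 36 + 54 + 0 = 90. ✓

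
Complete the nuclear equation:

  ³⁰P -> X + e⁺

Conserve mass number: 30 = A + 0, so A = 30.
Conserve atomic number: 15 = Z + 1, so Z = 14.
Z = 14 is silicon, so the species is ³⁰Si.

Si-30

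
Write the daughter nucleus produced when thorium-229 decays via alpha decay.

Ra-225

Alpha decay: mass number changes by -4, atomic number by -2.
A: 229 − 4 = 225; Z: 90 − 2 = 88.
Z = 88 is radium, so the daughter is radium-225.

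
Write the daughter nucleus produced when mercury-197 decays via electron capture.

Au-197

Electron capture: mass number changes by +0, atomic number by -1.
A: 197 = 197; Z: 80 − 1 = 79.
Z = 79 is gold, so the daughter is gold-197.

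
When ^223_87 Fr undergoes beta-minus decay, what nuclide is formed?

Beta-minus decay: mass number changes by +0, atomic number by +1.
A: 223 = 223; Z: 87 + 1 = 88.
Z = 88 is radium, so the daughter is ^223_88 Ra.

Ra-223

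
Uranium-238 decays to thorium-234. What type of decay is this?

ΔA = 234 − 238 = -4; ΔZ = 90 − 92 = -2.
A drops by 4 and Z drops by 2 — the signature of alpha emission.

alpha decay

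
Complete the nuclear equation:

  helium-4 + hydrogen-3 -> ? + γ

Conserve mass number: 4 + 3 = A + 0, so A = 7.
Conserve atomic number: 2 + 1 = Z + 0, so Z = 3.
Z = 3 is lithium, so the species is lithium-7.

Li-7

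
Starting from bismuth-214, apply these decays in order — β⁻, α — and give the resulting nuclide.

Start: (A, Z) = (214, 83).
After β⁻: (214, 84).
After α: (210, 82).
Z = 82 is lead.

Pb-210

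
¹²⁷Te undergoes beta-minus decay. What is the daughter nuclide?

Beta-minus decay: mass number changes by +0, atomic number by +1.
A: 127 = 127; Z: 52 + 1 = 53.
Z = 53 is iodine, so the daughter is ¹²⁷I.

I-127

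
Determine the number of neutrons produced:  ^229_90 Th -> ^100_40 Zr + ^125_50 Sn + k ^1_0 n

4

Conserve mass number: 229 = 100 + 125 + k, so k = 229 − 225 = 4.
Check atomic number: 90 = 40 + 50 + 0 = 90. ✓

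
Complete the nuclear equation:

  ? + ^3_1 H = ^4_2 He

proton

Conserve mass number: A + 3 = 4, so A = 1.
Conserve atomic number: Z + 1 = 2, so Z = 1.
A = 1 and Z = 1 is ^1_1 H — a proton.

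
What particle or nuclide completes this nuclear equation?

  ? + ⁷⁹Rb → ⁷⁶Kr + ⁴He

proton

Conserve mass number: A + 79 = 76 + 4, so A = 1.
Conserve atomic number: Z + 37 = 36 + 2, so Z = 1.
A = 1 and Z = 1 is ¹H — a proton.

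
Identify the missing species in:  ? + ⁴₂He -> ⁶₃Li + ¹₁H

He-3

Conserve mass number: A + 4 = 6 + 1, so A = 3.
Conserve atomic number: Z + 2 = 3 + 1, so Z = 2.
Z = 2 is helium, so the species is ³₂He.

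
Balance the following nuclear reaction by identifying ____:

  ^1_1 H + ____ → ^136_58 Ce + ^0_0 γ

La-135

Conserve mass number: 1 + A = 136 + 0, so A = 135.
Conserve atomic number: 1 + Z = 58 + 0, so Z = 57.
Z = 57 is lanthanum, so the species is ^135_57 La.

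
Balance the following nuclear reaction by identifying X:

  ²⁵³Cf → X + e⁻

Es-253

Conserve mass number: 253 = A + 0, so A = 253.
Conserve atomic number: 98 = Z − 1, so Z = 99.
Z = 99 is einsteinium, so the species is ²⁵³Es.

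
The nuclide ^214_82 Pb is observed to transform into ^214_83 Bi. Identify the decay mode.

ΔA = 214 − 214 = 0; ΔZ = 83 − 82 = +1.
A is unchanged and Z rises by 1 — a neutron has become a proton (β⁻ decay).

beta-minus decay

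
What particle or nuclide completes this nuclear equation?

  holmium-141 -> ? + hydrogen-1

Conserve mass number: 141 = A + 1, so A = 140.
Conserve atomic number: 67 = Z + 1, so Z = 66.
Z = 66 is dysprosium, so the species is dysprosium-140.

Dy-140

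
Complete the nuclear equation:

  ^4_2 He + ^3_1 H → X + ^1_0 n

Conserve mass number: 4 + 3 = A + 1, so A = 6.
Conserve atomic number: 2 + 1 = Z + 0, so Z = 3.
Z = 3 is lithium, so the species is ^6_3 Li.

Li-6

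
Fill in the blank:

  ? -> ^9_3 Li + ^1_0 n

Conserve mass number: A = 9 + 1, so A = 10.
Conserve atomic number: Z = 3 + 0, so Z = 3.
Z = 3 is lithium, so the species is ^10_3 Li.

Li-10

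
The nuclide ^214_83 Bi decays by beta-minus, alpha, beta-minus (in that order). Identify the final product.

Bi-210

Start: (A, Z) = (214, 83).
After β⁻: (214, 84).
After α: (210, 82).
After β⁻: (210, 83).
Z = 83 is bismuth.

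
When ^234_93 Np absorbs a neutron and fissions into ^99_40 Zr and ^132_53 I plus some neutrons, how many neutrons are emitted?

4

Conserve mass number: 235 = 99 + 132 + k, so k = 235 − 231 = 4.
Check atomic number: 93 = 40 + 53 + 0 = 93. ✓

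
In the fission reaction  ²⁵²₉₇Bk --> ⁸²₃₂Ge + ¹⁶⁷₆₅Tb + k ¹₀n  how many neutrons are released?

3

Conserve mass number: 252 = 82 + 167 + k, so k = 252 − 249 = 3.
Check atomic number: 97 = 32 + 65 + 0 = 97. ✓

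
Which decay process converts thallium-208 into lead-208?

beta-minus decay

ΔA = 208 − 208 = 0; ΔZ = 82 − 81 = +1.
A is unchanged and Z rises by 1 — a neutron has become a proton (β⁻ decay).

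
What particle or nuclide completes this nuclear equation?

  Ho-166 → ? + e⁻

Er-166

Conserve mass number: 166 = A + 0, so A = 166.
Conserve atomic number: 67 = Z − 1, so Z = 68.
Z = 68 is erbium, so the species is Er-166.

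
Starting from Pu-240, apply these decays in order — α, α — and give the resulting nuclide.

Th-232

Start: (A, Z) = (240, 94).
After α: (236, 92).
After α: (232, 90).
Z = 90 is thorium.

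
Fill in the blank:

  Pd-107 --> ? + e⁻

Ag-107

Conserve mass number: 107 = A + 0, so A = 107.
Conserve atomic number: 46 = Z − 1, so Z = 47.
Z = 47 is silver, so the species is Ag-107.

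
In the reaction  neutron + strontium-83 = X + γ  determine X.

Sr-84

Conserve mass number: 1 + 83 = A + 0, so A = 84.
Conserve atomic number: 0 + 38 = Z + 0, so Z = 38.
Z = 38 is strontium, so the species is strontium-84.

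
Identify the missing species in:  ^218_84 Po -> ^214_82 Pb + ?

Conserve mass number: 218 = 214 + A, so A = 4.
Conserve atomic number: 84 = 82 + Z, so Z = 2.
A = 4 and Z = 2 is ^4_2 He — an alpha particle.

alpha particle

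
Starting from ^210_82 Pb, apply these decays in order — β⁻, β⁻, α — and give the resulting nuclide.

Pb-206

Start: (A, Z) = (210, 82).
After β⁻: (210, 83).
After β⁻: (210, 84).
After α: (206, 82).
Z = 82 is lead.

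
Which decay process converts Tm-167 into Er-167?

beta-plus decay or electron capture

ΔA = 167 − 167 = 0; ΔZ = 68 − 69 = -1.
A is unchanged and Z drops by 1 — a proton has become a neutron (β⁺ emission or electron capture).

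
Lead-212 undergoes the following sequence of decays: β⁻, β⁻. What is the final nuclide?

Po-212

Start: (A, Z) = (212, 82).
After β⁻: (212, 83).
After β⁻: (212, 84).
Z = 84 is polonium.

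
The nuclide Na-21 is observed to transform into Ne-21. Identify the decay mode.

ΔA = 21 − 21 = 0; ΔZ = 10 − 11 = -1.
A is unchanged and Z drops by 1 — a proton has become a neutron (β⁺ emission or electron capture).

beta-plus decay or electron capture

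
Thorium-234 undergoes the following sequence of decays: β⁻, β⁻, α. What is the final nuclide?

Th-230

Start: (A, Z) = (234, 90).
After β⁻: (234, 91).
After β⁻: (234, 92).
After α: (230, 90).
Z = 90 is thorium.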